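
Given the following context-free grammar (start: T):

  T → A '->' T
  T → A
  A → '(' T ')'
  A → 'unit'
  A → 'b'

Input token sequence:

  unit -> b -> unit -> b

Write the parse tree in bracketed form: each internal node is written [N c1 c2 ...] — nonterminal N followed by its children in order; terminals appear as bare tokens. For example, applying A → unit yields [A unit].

T
A -> T
unit -> T
unit -> A -> T
unit -> b -> T
unit -> b -> A -> T
unit -> b -> unit -> T
unit -> b -> unit -> A
unit -> b -> unit -> b

[T [A unit] -> [T [A b] -> [T [A unit] -> [T [A b]]]]]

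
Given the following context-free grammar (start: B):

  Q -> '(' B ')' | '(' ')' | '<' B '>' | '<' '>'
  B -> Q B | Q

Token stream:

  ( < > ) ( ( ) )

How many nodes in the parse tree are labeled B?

4

[B [Q ( [B [Q < >]] )] [B [Q ( [B [Q ( )]] )]]]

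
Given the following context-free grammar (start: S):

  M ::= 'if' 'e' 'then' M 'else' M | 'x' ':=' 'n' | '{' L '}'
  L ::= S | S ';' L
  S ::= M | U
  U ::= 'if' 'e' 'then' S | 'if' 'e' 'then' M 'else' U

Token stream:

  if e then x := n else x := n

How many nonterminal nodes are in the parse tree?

[S [M if e then [M x := n] else [M x := n]]]

4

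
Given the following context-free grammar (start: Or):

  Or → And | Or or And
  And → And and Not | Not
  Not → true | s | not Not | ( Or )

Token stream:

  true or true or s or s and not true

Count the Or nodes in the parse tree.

4

[Or [Or [Or [Or [And [Not true]]] or [And [Not true]]] or [And [Not s]]] or [And [And [Not s]] and [Not not [Not true]]]]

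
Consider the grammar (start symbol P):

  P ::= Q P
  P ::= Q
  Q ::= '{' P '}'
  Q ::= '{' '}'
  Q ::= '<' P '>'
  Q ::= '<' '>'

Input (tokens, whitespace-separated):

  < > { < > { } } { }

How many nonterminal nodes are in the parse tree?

10

[P [Q < >] [P [Q { [P [Q < >] [P [Q { }]]] }] [P [Q { }]]]]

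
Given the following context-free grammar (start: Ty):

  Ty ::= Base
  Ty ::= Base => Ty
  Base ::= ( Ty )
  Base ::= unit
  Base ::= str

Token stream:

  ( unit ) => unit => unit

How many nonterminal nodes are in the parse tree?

8

[Ty [Base ( [Ty [Base unit]] )] => [Ty [Base unit] => [Ty [Base unit]]]]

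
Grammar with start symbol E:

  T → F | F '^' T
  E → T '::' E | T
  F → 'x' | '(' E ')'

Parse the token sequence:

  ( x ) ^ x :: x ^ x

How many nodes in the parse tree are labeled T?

[E [T [F ( [E [T [F x]]] )] ^ [T [F x]]] :: [E [T [F x] ^ [T [F x]]]]]

5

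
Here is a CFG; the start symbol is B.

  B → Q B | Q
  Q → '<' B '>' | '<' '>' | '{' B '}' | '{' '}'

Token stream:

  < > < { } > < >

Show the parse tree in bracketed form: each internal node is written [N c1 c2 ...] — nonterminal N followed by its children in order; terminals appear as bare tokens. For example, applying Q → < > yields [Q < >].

[B [Q < >] [B [Q < [B [Q { }]] >] [B [Q < >]]]]

B
Q B
< > B
< > Q B
< > < B > B
< > < Q > B
< > < { } > B
< > < { } > Q
< > < { } > < >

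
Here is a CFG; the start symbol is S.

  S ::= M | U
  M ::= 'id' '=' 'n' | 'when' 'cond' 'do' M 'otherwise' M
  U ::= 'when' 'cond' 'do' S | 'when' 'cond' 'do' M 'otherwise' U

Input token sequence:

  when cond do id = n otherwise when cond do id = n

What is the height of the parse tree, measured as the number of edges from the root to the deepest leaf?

5

[S [U when cond do [M id = n] otherwise [U when cond do [S [M id = n]]]]]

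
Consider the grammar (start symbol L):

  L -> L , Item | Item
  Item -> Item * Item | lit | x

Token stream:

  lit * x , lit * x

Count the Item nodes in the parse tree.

[L [L [Item [Item lit] * [Item x]]] , [Item [Item lit] * [Item x]]]

6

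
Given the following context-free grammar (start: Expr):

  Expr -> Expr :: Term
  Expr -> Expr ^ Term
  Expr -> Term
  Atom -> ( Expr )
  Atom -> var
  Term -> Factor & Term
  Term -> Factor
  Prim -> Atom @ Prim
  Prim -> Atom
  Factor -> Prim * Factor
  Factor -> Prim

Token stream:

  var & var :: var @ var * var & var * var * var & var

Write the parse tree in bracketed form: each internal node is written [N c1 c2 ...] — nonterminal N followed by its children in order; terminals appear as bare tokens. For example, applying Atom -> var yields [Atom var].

[Expr [Expr [Term [Factor [Prim [Atom var]]] & [Term [Factor [Prim [Atom var]]]]]] :: [Term [Factor [Prim [Atom var] @ [Prim [Atom var]]] * [Factor [Prim [Atom var]]]] & [Term [Factor [Prim [Atom var]] * [Factor [Prim [Atom var]] * [Factor [Prim [Atom var]]]]] & [Term [Factor [Prim [Atom var]]]]]]]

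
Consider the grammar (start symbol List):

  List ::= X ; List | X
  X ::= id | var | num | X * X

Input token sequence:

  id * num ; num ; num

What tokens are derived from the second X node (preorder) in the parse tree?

id

[List [X [X id] * [X num]] ; [List [X num] ; [List [X num]]]]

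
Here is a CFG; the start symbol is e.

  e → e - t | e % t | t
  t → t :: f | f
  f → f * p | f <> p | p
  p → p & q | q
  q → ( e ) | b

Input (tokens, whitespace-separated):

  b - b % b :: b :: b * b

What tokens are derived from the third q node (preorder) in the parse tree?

[e [e [e [t [f [p [q b]]]]] - [t [f [p [q b]]]]] % [t [t [t [f [p [q b]]]] :: [f [p [q b]]]] :: [f [f [p [q b]]] * [p [q b]]]]]

b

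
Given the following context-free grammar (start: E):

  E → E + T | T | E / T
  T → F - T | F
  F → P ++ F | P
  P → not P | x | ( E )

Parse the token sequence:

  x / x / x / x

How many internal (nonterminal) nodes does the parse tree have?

[E [E [E [E [T [F [P x]]]] / [T [F [P x]]]] / [T [F [P x]]]] / [T [F [P x]]]]

16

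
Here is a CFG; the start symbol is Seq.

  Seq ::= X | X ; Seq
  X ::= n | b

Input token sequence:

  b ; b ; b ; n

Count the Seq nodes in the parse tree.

[Seq [X b] ; [Seq [X b] ; [Seq [X b] ; [Seq [X n]]]]]

4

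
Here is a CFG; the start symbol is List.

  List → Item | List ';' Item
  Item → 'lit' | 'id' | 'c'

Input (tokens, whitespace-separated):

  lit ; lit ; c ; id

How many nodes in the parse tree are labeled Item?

[List [List [List [List [Item lit]] ; [Item lit]] ; [Item c]] ; [Item id]]

4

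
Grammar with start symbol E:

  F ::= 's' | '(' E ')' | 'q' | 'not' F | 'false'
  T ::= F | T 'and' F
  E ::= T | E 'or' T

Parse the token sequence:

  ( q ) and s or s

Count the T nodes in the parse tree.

[E [E [T [T [F ( [E [T [F q]]] )]] and [F s]]] or [T [F s]]]

4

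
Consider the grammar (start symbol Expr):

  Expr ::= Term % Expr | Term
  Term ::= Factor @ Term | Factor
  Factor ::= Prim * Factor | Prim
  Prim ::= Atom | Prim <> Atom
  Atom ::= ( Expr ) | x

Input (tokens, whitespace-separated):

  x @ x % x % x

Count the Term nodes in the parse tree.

4

[Expr [Term [Factor [Prim [Atom x]]] @ [Term [Factor [Prim [Atom x]]]]] % [Expr [Term [Factor [Prim [Atom x]]]] % [Expr [Term [Factor [Prim [Atom x]]]]]]]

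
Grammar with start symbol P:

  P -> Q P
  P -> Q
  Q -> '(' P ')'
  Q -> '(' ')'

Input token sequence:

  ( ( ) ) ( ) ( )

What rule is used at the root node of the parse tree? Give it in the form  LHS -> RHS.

P -> Q P

[P [Q ( [P [Q ( )]] )] [P [Q ( )] [P [Q ( )]]]]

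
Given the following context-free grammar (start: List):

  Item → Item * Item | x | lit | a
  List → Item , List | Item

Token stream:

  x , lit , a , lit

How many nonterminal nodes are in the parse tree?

8

[List [Item x] , [List [Item lit] , [List [Item a] , [List [Item lit]]]]]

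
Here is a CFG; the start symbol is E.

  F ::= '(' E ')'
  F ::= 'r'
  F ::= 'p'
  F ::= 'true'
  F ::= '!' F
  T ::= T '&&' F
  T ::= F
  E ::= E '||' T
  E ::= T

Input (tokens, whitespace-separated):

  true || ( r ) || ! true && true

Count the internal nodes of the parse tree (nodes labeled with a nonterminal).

15

[E [E [E [T [F true]]] || [T [F ( [E [T [F r]]] )]]] || [T [T [F ! [F true]]] && [F true]]]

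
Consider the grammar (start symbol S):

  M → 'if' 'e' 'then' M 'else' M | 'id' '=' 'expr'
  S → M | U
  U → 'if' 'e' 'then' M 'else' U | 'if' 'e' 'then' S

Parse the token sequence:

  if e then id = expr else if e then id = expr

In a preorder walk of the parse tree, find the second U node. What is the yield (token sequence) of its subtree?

if e then id = expr

[S [U if e then [M id = expr] else [U if e then [S [M id = expr]]]]]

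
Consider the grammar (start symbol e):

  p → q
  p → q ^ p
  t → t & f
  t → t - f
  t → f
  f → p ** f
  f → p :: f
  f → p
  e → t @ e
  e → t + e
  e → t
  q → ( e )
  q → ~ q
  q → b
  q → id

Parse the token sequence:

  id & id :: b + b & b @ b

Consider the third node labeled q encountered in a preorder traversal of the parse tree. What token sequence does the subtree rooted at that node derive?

[e [t [t [f [p [q id]]]] & [f [p [q id]] :: [f [p [q b]]]]] + [e [t [t [f [p [q b]]]] & [f [p [q b]]]] @ [e [t [f [p [q b]]]]]]]

b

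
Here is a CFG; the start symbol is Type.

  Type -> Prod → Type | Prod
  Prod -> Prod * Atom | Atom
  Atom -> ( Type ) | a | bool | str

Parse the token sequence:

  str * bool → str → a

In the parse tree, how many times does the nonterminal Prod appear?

4

[Type [Prod [Prod [Atom str]] * [Atom bool]] → [Type [Prod [Atom str]] → [Type [Prod [Atom a]]]]]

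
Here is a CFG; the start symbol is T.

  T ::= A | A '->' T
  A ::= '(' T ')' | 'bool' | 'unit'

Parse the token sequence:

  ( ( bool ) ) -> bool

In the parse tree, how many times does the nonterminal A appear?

4

[T [A ( [T [A ( [T [A bool]] )]] )] -> [T [A bool]]]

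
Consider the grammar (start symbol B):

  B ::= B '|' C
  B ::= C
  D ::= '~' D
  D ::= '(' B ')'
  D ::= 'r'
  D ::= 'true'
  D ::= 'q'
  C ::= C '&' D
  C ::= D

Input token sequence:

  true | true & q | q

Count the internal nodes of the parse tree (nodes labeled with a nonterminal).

[B [B [B [C [D true]]] | [C [C [D true]] & [D q]]] | [C [D q]]]

11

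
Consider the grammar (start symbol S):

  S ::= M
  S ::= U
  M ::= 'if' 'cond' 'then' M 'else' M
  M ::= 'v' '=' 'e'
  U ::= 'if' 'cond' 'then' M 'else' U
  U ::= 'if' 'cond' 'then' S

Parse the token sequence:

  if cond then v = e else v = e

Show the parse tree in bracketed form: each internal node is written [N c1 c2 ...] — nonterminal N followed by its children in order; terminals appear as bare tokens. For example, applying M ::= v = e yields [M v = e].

[S [M if cond then [M v = e] else [M v = e]]]

S
M
if cond then M else M
if cond then v = e else M
if cond then v = e else v = e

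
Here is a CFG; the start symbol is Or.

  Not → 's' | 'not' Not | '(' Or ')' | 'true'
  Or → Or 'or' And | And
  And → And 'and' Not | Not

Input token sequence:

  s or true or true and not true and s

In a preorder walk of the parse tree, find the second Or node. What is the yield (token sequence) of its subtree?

s or true

[Or [Or [Or [And [Not s]]] or [And [Not true]]] or [And [And [And [Not true]] and [Not not [Not true]]] and [Not s]]]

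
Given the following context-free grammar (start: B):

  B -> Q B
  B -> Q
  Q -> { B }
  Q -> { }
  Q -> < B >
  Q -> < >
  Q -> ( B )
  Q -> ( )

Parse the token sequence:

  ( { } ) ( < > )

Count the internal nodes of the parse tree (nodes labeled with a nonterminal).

[B [Q ( [B [Q { }]] )] [B [Q ( [B [Q < >]] )]]]

8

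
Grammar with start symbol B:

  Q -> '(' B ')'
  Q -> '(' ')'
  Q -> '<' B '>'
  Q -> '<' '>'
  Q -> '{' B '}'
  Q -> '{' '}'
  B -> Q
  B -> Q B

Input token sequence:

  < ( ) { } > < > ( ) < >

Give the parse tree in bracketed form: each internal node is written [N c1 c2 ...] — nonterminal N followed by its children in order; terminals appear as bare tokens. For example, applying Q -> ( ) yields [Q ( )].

B
Q B
< B > B
< Q B > B
< ( ) B > B
< ( ) Q > B
< ( ) { } > B
< ( ) { } > Q B
< ( ) { } > < > B
< ( ) { } > < > Q B
< ( ) { } > < > ( ) B
< ( ) { } > < > ( ) Q
< ( ) { } > < > ( ) < >

[B [Q < [B [Q ( )] [B [Q { }]]] >] [B [Q < >] [B [Q ( )] [B [Q < >]]]]]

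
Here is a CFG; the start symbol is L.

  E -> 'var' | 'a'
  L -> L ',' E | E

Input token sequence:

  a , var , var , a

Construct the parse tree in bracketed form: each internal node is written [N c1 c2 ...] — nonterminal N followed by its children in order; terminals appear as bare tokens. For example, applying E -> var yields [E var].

L
L , E
L , E , E
L , E , E , E
E , E , E , E
a , E , E , E
a , var , E , E
a , var , var , E
a , var , var , a

[L [L [L [L [E a]] , [E var]] , [E var]] , [E a]]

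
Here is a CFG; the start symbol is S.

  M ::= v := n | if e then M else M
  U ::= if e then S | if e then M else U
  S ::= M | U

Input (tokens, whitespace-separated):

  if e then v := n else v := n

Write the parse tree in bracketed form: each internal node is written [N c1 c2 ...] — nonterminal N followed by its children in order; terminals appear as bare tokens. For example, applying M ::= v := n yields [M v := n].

S
M
if e then M else M
if e then v := n else M
if e then v := n else v := n

[S [M if e then [M v := n] else [M v := n]]]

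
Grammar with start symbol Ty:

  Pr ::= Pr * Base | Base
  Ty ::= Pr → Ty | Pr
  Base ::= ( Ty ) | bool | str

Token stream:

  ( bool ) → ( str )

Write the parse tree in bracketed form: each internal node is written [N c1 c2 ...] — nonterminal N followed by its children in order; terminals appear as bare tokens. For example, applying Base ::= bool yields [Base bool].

[Ty [Pr [Base ( [Ty [Pr [Base bool]]] )]] → [Ty [Pr [Base ( [Ty [Pr [Base str]]] )]]]]

Ty
Pr → Ty
Base → Ty
( Ty ) → Ty
( Pr ) → Ty
( Base ) → Ty
( bool ) → Ty
( bool ) → Pr
( bool ) → Base
( bool ) → ( Ty )
( bool ) → ( Pr )
( bool ) → ( Base )
( bool ) → ( str )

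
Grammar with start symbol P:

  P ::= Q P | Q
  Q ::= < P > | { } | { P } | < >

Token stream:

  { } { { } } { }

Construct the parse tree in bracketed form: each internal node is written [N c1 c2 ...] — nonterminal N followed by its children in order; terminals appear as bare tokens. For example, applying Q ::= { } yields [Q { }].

P
Q P
{ } P
{ } Q P
{ } { P } P
{ } { Q } P
{ } { { } } P
{ } { { } } Q
{ } { { } } { }

[P [Q { }] [P [Q { [P [Q { }]] }] [P [Q { }]]]]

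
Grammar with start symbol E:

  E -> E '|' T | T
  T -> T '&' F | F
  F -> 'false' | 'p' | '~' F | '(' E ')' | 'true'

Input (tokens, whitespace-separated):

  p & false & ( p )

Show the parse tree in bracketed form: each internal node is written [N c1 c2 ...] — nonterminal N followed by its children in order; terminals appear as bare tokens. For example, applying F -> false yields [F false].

[E [T [T [T [F p]] & [F false]] & [F ( [E [T [F p]]] )]]]

E
T
T & F
T & F & F
F & F & F
p & F & F
p & false & F
p & false & ( E )
p & false & ( T )
p & false & ( F )
p & false & ( p )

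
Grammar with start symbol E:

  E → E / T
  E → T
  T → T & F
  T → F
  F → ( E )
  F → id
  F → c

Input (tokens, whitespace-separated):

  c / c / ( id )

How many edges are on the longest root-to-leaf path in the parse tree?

6

[E [E [E [T [F c]]] / [T [F c]]] / [T [F ( [E [T [F id]]] )]]]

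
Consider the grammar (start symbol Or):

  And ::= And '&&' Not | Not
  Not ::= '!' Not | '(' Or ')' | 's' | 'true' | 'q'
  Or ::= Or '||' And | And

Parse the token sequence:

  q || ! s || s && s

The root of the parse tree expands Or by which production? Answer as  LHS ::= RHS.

Or ::= Or '||' And

[Or [Or [Or [And [Not q]]] || [And [Not ! [Not s]]]] || [And [And [Not s]] && [Not s]]]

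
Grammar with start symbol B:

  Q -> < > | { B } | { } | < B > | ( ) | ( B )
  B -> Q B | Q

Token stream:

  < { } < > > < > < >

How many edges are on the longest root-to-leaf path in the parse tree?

[B [Q < [B [Q { }] [B [Q < >]]] >] [B [Q < >] [B [Q < >]]]]

5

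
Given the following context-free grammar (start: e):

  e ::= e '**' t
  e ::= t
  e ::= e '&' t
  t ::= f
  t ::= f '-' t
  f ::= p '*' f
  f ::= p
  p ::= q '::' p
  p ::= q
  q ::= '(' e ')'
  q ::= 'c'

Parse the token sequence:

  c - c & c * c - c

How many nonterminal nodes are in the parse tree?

21

[e [e [t [f [p [q c]]] - [t [f [p [q c]]]]]] & [t [f [p [q c]] * [f [p [q c]]]] - [t [f [p [q c]]]]]]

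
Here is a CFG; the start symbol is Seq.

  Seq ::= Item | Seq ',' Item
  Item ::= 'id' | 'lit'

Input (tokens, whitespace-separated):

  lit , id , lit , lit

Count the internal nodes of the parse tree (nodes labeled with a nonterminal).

[Seq [Seq [Seq [Seq [Item lit]] , [Item id]] , [Item lit]] , [Item lit]]

8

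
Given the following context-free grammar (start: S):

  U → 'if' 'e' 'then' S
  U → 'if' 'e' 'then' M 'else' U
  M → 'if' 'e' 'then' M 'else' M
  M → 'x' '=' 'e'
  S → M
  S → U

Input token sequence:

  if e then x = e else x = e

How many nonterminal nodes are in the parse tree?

[S [M if e then [M x = e] else [M x = e]]]

4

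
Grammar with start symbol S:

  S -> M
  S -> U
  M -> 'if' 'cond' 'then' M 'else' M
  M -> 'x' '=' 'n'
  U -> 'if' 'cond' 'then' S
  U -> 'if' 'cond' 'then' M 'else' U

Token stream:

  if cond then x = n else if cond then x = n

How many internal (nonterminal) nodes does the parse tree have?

[S [U if cond then [M x = n] else [U if cond then [S [M x = n]]]]]

6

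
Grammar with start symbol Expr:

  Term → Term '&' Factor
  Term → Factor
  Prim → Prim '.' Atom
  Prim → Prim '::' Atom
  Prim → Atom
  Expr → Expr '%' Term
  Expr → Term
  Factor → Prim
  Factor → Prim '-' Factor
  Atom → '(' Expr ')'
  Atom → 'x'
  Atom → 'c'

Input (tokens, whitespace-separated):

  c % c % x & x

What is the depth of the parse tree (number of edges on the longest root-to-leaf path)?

7

[Expr [Expr [Expr [Term [Factor [Prim [Atom c]]]]] % [Term [Factor [Prim [Atom c]]]]] % [Term [Term [Factor [Prim [Atom x]]]] & [Factor [Prim [Atom x]]]]]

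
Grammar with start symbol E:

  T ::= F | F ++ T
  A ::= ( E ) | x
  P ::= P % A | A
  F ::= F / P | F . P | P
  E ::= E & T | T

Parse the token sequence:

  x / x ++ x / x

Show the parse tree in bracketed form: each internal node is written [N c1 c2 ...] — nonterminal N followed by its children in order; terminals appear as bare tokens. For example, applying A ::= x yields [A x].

[E [T [F [F [P [A x]]] / [P [A x]]] ++ [T [F [F [P [A x]]] / [P [A x]]]]]]

E
T
F ++ T
F / P ++ T
P / P ++ T
A / P ++ T
x / P ++ T
x / A ++ T
x / x ++ T
x / x ++ F
x / x ++ F / P
x / x ++ P / P
x / x ++ A / P
x / x ++ x / P
x / x ++ x / A
x / x ++ x / x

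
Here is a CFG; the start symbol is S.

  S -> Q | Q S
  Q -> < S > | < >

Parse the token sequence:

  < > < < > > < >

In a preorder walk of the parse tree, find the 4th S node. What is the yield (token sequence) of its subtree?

[S [Q < >] [S [Q < [S [Q < >]] >] [S [Q < >]]]]

< >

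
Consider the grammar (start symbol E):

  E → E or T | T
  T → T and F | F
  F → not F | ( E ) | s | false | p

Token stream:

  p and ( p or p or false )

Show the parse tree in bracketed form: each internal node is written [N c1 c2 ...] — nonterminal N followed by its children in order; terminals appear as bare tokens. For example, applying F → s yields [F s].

E
T
T and F
F and F
p and F
p and ( E )
p and ( E or T )
p and ( E or T or T )
p and ( T or T or T )
p and ( F or T or T )
p and ( p or T or T )
p and ( p or F or T )
p and ( p or p or T )
p and ( p or p or F )
p and ( p or p or false )

[E [T [T [F p]] and [F ( [E [E [E [T [F p]]] or [T [F p]]] or [T [F false]]] )]]]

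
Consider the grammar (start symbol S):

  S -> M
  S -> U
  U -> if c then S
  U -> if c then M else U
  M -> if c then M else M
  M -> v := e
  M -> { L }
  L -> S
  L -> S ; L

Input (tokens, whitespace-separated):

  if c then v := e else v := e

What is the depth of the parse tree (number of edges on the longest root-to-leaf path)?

[S [M if c then [M v := e] else [M v := e]]]

3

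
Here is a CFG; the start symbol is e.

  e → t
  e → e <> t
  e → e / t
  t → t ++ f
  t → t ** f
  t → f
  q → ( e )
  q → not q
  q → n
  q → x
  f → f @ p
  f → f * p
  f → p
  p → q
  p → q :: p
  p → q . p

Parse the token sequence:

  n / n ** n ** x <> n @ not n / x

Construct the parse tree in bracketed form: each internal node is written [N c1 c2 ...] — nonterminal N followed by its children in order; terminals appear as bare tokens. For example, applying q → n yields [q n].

[e [e [e [e [t [f [p [q n]]]]] / [t [t [t [f [p [q n]]]] ** [f [p [q n]]]] ** [f [p [q x]]]]] <> [t [f [f [p [q n]]] @ [p [q not [q n]]]]]] / [t [f [p [q x]]]]]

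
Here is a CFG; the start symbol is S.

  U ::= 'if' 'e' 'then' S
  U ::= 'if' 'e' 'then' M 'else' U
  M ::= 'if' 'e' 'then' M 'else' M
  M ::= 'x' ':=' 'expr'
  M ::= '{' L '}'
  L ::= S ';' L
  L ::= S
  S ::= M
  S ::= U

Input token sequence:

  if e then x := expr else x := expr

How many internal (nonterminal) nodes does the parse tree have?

[S [M if e then [M x := expr] else [M x := expr]]]

4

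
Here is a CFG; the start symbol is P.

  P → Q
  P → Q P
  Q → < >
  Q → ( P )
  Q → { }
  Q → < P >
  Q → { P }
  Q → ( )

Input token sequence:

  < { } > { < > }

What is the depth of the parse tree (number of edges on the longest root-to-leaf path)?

[P [Q < [P [Q { }]] >] [P [Q { [P [Q < >]] }]]]

5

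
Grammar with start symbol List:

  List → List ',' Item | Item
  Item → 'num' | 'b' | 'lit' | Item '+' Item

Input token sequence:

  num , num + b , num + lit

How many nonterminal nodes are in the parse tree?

[List [List [List [Item num]] , [Item [Item num] + [Item b]]] , [Item [Item num] + [Item lit]]]

10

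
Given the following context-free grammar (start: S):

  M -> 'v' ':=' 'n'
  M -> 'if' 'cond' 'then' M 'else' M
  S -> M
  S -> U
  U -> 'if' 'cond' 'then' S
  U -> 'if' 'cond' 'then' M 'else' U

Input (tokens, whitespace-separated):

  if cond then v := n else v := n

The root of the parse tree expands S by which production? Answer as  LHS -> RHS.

[S [M if cond then [M v := n] else [M v := n]]]

S -> M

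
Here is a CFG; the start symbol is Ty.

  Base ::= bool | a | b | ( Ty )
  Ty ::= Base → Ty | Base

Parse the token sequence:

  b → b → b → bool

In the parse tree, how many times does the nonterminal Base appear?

4

[Ty [Base b] → [Ty [Base b] → [Ty [Base b] → [Ty [Base bool]]]]]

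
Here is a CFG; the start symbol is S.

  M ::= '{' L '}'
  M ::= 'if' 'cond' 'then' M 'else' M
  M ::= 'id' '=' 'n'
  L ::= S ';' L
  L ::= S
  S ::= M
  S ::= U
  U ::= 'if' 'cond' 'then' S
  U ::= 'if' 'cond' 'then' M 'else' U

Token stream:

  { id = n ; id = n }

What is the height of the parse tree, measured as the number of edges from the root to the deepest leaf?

[S [M { [L [S [M id = n]] ; [L [S [M id = n]]]] }]]

6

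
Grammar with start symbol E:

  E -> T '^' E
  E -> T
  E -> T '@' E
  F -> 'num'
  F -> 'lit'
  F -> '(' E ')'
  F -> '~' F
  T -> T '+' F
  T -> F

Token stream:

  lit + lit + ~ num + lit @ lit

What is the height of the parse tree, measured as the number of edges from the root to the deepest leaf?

6

[E [T [T [T [T [F lit]] + [F lit]] + [F ~ [F num]]] + [F lit]] @ [E [T [F lit]]]]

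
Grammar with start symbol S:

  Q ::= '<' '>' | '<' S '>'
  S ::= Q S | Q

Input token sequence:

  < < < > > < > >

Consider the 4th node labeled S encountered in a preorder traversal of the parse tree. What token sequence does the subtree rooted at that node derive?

< >

[S [Q < [S [Q < [S [Q < >]] >] [S [Q < >]]] >]]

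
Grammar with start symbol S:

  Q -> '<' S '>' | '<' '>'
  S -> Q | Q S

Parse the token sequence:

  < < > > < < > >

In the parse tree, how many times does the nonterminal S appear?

[S [Q < [S [Q < >]] >] [S [Q < [S [Q < >]] >]]]

4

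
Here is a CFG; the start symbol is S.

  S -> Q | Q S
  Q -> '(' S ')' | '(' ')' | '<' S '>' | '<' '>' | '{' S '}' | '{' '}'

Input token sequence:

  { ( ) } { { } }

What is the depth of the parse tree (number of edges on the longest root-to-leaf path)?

5

[S [Q { [S [Q ( )]] }] [S [Q { [S [Q { }]] }]]]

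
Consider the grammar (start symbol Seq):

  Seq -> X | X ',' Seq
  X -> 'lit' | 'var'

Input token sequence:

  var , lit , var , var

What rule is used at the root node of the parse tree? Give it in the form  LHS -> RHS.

[Seq [X var] , [Seq [X lit] , [Seq [X var] , [Seq [X var]]]]]

Seq -> X ',' Seq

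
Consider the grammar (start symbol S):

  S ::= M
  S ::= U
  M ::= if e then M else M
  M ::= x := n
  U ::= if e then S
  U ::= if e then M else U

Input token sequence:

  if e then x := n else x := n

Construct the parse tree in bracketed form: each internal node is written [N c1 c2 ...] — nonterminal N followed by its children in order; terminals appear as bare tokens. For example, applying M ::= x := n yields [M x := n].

[S [M if e then [M x := n] else [M x := n]]]

S
M
if e then M else M
if e then x := n else M
if e then x := n else x := n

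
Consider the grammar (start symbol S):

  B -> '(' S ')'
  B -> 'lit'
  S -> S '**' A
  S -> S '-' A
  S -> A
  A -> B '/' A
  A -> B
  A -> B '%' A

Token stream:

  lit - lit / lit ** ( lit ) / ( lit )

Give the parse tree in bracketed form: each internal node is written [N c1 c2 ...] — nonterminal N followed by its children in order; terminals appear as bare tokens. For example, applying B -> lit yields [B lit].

S
S ** A
S - A ** A
A - A ** A
B - A ** A
lit - A ** A
lit - B / A ** A
lit - lit / A ** A
lit - lit / B ** A
lit - lit / lit ** A
lit - lit / lit ** B / A
lit - lit / lit ** ( S ) / A
lit - lit / lit ** ( A ) / A
lit - lit / lit ** ( B ) / A
lit - lit / lit ** ( lit ) / A
lit - lit / lit ** ( lit ) / B
lit - lit / lit ** ( lit ) / ( S )
lit - lit / lit ** ( lit ) / ( A )
lit - lit / lit ** ( lit ) / ( B )
lit - lit / lit ** ( lit ) / ( lit )

[S [S [S [A [B lit]]] - [A [B lit] / [A [B lit]]]] ** [A [B ( [S [A [B lit]]] )] / [A [B ( [S [A [B lit]]] )]]]]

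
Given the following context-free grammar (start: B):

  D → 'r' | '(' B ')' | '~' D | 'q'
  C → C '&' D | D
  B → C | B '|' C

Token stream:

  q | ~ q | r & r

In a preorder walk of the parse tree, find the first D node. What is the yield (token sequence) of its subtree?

[B [B [B [C [D q]]] | [C [D ~ [D q]]]] | [C [C [D r]] & [D r]]]

q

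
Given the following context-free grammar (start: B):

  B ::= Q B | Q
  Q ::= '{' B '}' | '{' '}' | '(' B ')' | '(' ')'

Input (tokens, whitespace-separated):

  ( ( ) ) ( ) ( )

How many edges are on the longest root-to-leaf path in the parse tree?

4

[B [Q ( [B [Q ( )]] )] [B [Q ( )] [B [Q ( )]]]]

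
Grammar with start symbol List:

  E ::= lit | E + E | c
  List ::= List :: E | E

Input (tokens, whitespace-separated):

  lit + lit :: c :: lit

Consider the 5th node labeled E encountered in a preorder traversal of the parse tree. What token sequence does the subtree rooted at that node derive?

lit

[List [List [List [E [E lit] + [E lit]]] :: [E c]] :: [E lit]]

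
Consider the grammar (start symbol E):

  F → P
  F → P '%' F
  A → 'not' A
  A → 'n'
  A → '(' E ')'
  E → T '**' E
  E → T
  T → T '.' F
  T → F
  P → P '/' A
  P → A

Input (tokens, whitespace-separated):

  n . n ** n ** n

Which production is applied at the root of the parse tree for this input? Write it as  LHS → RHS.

E → T '**' E

[E [T [T [F [P [A n]]]] . [F [P [A n]]]] ** [E [T [F [P [A n]]]] ** [E [T [F [P [A n]]]]]]]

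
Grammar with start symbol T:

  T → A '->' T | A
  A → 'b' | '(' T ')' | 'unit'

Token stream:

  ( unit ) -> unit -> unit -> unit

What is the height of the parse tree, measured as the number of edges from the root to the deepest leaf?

5

[T [A ( [T [A unit]] )] -> [T [A unit] -> [T [A unit] -> [T [A unit]]]]]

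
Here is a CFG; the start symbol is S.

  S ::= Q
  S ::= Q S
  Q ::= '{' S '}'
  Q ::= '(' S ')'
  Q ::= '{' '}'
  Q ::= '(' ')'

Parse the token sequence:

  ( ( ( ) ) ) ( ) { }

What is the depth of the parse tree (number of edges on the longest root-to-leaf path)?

[S [Q ( [S [Q ( [S [Q ( )]] )]] )] [S [Q ( )] [S [Q { }]]]]

6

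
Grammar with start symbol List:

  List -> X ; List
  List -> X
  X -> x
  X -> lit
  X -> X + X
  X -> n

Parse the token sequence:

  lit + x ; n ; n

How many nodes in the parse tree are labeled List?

3

[List [X [X lit] + [X x]] ; [List [X n] ; [List [X n]]]]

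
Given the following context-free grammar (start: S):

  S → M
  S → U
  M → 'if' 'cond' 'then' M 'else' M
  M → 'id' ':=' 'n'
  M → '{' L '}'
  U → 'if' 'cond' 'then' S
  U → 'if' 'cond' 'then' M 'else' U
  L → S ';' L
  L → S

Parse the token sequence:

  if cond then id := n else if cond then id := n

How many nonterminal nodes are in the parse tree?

[S [U if cond then [M id := n] else [U if cond then [S [M id := n]]]]]

6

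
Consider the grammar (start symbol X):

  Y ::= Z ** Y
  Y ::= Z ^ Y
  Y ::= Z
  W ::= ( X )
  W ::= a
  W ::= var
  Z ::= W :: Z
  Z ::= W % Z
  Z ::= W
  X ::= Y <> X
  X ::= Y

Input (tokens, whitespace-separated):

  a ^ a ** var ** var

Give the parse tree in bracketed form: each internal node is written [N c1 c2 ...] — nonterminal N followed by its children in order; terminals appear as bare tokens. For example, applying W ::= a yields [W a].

X
Y
Z ^ Y
W ^ Y
a ^ Y
a ^ Z ** Y
a ^ W ** Y
a ^ a ** Y
a ^ a ** Z ** Y
a ^ a ** W ** Y
a ^ a ** var ** Y
a ^ a ** var ** Z
a ^ a ** var ** W
a ^ a ** var ** var

[X [Y [Z [W a]] ^ [Y [Z [W a]] ** [Y [Z [W var]] ** [Y [Z [W var]]]]]]]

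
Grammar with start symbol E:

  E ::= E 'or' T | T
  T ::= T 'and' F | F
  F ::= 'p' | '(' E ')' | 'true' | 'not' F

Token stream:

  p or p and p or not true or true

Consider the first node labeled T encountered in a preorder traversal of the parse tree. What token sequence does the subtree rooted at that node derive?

p

[E [E [E [E [T [F p]]] or [T [T [F p]] and [F p]]] or [T [F not [F true]]]] or [T [F true]]]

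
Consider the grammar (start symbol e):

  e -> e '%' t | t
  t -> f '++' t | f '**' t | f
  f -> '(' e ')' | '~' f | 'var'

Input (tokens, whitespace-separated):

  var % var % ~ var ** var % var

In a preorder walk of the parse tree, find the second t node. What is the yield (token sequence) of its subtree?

var

[e [e [e [e [t [f var]]] % [t [f var]]] % [t [f ~ [f var]] ** [t [f var]]]] % [t [f var]]]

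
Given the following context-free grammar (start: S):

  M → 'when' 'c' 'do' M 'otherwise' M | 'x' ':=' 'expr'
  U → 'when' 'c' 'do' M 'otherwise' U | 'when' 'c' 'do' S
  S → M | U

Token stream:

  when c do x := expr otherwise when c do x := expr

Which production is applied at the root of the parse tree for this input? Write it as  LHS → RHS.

[S [U when c do [M x := expr] otherwise [U when c do [S [M x := expr]]]]]

S → U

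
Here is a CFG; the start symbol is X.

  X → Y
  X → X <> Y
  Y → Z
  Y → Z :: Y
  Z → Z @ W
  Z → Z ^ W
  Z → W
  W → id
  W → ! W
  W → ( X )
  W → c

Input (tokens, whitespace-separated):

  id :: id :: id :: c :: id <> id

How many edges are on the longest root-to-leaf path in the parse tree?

9

[X [X [Y [Z [W id]] :: [Y [Z [W id]] :: [Y [Z [W id]] :: [Y [Z [W c]] :: [Y [Z [W id]]]]]]]] <> [Y [Z [W id]]]]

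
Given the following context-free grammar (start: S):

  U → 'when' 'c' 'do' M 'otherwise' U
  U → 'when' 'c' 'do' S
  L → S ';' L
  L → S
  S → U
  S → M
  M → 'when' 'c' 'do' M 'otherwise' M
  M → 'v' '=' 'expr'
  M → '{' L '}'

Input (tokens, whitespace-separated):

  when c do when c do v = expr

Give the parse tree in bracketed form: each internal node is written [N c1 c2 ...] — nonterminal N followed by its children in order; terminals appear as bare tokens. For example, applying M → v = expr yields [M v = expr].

[S [U when c do [S [U when c do [S [M v = expr]]]]]]

S
U
when c do S
when c do U
when c do when c do S
when c do when c do M
when c do when c do v = expr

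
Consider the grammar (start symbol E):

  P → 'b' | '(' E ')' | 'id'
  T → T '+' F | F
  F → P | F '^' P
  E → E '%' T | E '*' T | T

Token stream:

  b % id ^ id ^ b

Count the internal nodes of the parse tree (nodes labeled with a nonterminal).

12

[E [E [T [F [P b]]]] % [T [F [F [F [P id]] ^ [P id]] ^ [P b]]]]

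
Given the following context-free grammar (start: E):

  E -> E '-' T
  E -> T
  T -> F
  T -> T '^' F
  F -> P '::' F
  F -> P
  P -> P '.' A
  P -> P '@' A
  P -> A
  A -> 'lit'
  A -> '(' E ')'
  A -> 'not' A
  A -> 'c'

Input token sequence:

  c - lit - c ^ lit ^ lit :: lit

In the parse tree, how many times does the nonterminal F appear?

[E [E [E [T [F [P [A c]]]]] - [T [F [P [A lit]]]]] - [T [T [T [F [P [A c]]]] ^ [F [P [A lit]]]] ^ [F [P [A lit]] :: [F [P [A lit]]]]]]

6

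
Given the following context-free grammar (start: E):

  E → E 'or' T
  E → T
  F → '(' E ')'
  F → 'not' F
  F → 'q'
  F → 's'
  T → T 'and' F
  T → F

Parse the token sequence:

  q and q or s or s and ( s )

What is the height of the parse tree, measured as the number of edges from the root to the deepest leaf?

[E [E [E [T [T [F q]] and [F q]]] or [T [F s]]] or [T [T [F s]] and [F ( [E [T [F s]]] )]]]

6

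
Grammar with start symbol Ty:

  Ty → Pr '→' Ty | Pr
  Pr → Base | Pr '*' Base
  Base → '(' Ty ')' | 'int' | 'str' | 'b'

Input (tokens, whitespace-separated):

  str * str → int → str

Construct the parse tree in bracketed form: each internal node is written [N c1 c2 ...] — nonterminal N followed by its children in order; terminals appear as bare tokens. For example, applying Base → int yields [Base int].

[Ty [Pr [Pr [Base str]] * [Base str]] → [Ty [Pr [Base int]] → [Ty [Pr [Base str]]]]]

Ty
Pr → Ty
Pr * Base → Ty
Base * Base → Ty
str * Base → Ty
str * str → Ty
str * str → Pr → Ty
str * str → Base → Ty
str * str → int → Ty
str * str → int → Pr
str * str → int → Base
str * str → int → str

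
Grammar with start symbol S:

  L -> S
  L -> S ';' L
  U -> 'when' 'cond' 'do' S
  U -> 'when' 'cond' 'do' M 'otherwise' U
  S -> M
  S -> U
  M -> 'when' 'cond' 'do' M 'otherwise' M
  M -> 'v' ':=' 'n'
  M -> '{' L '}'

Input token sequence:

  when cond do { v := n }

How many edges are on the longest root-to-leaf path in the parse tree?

7

[S [U when cond do [S [M { [L [S [M v := n]]] }]]]]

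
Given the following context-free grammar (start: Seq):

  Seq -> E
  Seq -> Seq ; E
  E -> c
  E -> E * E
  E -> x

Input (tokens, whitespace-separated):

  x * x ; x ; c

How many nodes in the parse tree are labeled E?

5

[Seq [Seq [Seq [E [E x] * [E x]]] ; [E x]] ; [E c]]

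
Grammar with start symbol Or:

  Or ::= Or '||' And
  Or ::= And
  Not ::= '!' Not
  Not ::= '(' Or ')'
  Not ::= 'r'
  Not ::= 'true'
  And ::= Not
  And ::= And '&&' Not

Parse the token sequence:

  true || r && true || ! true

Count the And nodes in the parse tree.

[Or [Or [Or [And [Not true]]] || [And [And [Not r]] && [Not true]]] || [And [Not ! [Not true]]]]

4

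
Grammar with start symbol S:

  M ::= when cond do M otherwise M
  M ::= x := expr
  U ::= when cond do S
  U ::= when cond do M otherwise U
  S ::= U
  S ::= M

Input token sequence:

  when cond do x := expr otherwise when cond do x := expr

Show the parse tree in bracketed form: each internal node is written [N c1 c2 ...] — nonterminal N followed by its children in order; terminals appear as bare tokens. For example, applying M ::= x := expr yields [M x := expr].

[S [U when cond do [M x := expr] otherwise [U when cond do [S [M x := expr]]]]]

S
U
when cond do M otherwise U
when cond do x := expr otherwise U
when cond do x := expr otherwise when cond do S
when cond do x := expr otherwise when cond do M
when cond do x := expr otherwise when cond do x := expr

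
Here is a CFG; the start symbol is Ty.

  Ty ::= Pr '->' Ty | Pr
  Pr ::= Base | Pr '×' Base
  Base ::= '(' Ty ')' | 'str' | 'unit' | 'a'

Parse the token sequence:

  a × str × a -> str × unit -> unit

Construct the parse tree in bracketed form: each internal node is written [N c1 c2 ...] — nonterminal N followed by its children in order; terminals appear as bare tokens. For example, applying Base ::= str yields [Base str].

Ty
Pr -> Ty
Pr × Base -> Ty
Pr × Base × Base -> Ty
Base × Base × Base -> Ty
a × Base × Base -> Ty
a × str × Base -> Ty
a × str × a -> Ty
a × str × a -> Pr -> Ty
a × str × a -> Pr × Base -> Ty
a × str × a -> Base × Base -> Ty
a × str × a -> str × Base -> Ty
a × str × a -> str × unit -> Ty
a × str × a -> str × unit -> Pr
a × str × a -> str × unit -> Base
a × str × a -> str × unit -> unit

[Ty [Pr [Pr [Pr [Base a]] × [Base str]] × [Base a]] -> [Ty [Pr [Pr [Base str]] × [Base unit]] -> [Ty [Pr [Base unit]]]]]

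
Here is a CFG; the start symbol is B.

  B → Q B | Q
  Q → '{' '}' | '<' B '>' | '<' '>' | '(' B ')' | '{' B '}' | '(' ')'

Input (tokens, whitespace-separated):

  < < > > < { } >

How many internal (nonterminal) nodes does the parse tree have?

[B [Q < [B [Q < >]] >] [B [Q < [B [Q { }]] >]]]

8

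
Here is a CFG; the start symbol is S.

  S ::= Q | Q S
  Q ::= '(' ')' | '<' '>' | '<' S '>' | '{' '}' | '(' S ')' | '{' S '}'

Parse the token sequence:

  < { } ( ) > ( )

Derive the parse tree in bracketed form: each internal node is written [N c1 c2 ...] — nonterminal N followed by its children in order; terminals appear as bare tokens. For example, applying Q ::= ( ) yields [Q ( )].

S
Q S
< S > S
< Q S > S
< { } S > S
< { } Q > S
< { } ( ) > S
< { } ( ) > Q
< { } ( ) > ( )

[S [Q < [S [Q { }] [S [Q ( )]]] >] [S [Q ( )]]]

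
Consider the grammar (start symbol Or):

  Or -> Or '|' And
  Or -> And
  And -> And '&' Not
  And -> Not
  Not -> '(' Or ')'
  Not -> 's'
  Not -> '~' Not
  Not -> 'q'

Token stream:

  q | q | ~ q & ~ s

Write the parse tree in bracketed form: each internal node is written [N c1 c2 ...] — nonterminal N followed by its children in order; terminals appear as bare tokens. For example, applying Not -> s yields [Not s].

Or
Or | And
Or | And | And
And | And | And
Not | And | And
q | And | And
q | Not | And
q | q | And
q | q | And & Not
q | q | Not & Not
q | q | ~ Not & Not
q | q | ~ q & Not
q | q | ~ q & ~ Not
q | q | ~ q & ~ s

[Or [Or [Or [And [Not q]]] | [And [Not q]]] | [And [And [Not ~ [Not q]]] & [Not ~ [Not s]]]]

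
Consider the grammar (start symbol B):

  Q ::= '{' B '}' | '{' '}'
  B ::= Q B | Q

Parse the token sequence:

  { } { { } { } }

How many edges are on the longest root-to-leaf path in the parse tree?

[B [Q { }] [B [Q { [B [Q { }] [B [Q { }]]] }]]]

6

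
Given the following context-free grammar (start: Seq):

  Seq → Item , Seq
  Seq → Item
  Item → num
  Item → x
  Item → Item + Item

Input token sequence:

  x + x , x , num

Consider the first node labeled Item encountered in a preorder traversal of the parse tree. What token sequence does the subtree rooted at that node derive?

x + x

[Seq [Item [Item x] + [Item x]] , [Seq [Item x] , [Seq [Item num]]]]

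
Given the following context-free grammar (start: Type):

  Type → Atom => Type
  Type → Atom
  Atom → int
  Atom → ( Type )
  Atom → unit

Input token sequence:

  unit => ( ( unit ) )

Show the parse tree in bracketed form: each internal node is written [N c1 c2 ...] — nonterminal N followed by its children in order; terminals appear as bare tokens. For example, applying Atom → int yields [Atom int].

Type
Atom => Type
unit => Type
unit => Atom
unit => ( Type )
unit => ( Atom )
unit => ( ( Type ) )
unit => ( ( Atom ) )
unit => ( ( unit ) )

[Type [Atom unit] => [Type [Atom ( [Type [Atom ( [Type [Atom unit]] )]] )]]]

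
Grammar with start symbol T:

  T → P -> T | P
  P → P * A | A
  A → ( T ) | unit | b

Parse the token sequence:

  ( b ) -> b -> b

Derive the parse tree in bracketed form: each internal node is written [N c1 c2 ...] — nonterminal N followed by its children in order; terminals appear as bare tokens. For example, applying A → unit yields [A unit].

[T [P [A ( [T [P [A b]]] )]] -> [T [P [A b]] -> [T [P [A b]]]]]

T
P -> T
A -> T
( T ) -> T
( P ) -> T
( A ) -> T
( b ) -> T
( b ) -> P -> T
( b ) -> A -> T
( b ) -> b -> T
( b ) -> b -> P
( b ) -> b -> A
( b ) -> b -> b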